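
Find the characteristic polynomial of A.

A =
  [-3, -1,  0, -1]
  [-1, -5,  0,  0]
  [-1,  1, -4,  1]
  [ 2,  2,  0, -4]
x^4 + 16*x^3 + 96*x^2 + 256*x + 256

Expanding det(x·I − A) (e.g. by cofactor expansion or by noting that A is similar to its Jordan form J, which has the same characteristic polynomial as A) gives
  χ_A(x) = x^4 + 16*x^3 + 96*x^2 + 256*x + 256
which factors as (x + 4)^4. The eigenvalues (with algebraic multiplicities) are λ = -4 with multiplicity 4.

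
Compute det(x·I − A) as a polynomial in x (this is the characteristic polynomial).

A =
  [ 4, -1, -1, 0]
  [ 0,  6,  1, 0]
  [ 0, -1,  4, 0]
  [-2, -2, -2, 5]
x^4 - 19*x^3 + 135*x^2 - 425*x + 500

Expanding det(x·I − A) (e.g. by cofactor expansion or by noting that A is similar to its Jordan form J, which has the same characteristic polynomial as A) gives
  χ_A(x) = x^4 - 19*x^3 + 135*x^2 - 425*x + 500
which factors as (x - 5)^3*(x - 4). The eigenvalues (with algebraic multiplicities) are λ = 4 with multiplicity 1, λ = 5 with multiplicity 3.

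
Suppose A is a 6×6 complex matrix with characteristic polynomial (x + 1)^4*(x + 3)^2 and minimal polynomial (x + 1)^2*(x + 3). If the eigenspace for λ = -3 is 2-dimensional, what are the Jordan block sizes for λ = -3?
Block sizes for λ = -3: [1, 1]

Step 1 — from the characteristic polynomial, algebraic multiplicity of λ = -3 is 2. From dim ker(A − (-3)·I) = 2, there are exactly 2 Jordan blocks for λ = -3.
Step 2 — from the minimal polynomial, the factor (x + 3) tells us the largest block for λ = -3 has size 1.
Step 3 — with total size 2, 2 blocks, and largest block 1, the block sizes (in nonincreasing order) are [1, 1].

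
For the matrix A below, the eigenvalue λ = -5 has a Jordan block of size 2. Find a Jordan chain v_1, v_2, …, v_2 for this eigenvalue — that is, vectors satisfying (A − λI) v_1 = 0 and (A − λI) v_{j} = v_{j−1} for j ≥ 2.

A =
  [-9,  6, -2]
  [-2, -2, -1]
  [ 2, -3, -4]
A Jordan chain for λ = -5 of length 2:
v_1 = (-4, -2, 2)ᵀ
v_2 = (1, 0, 0)ᵀ

Let N = A − (-5)·I. We want v_2 with N^2 v_2 = 0 but N^1 v_2 ≠ 0; then v_{j-1} := N · v_j for j = 2, …, 2.

Pick v_2 = (1, 0, 0)ᵀ.
Then v_1 = N · v_2 = (-4, -2, 2)ᵀ.

Sanity check: (A − (-5)·I) v_1 = (0, 0, 0)ᵀ = 0. ✓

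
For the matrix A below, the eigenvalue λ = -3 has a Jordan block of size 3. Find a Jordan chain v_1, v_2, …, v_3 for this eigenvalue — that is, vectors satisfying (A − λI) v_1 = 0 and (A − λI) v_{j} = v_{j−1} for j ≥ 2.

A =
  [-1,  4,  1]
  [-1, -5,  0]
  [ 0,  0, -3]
A Jordan chain for λ = -3 of length 3:
v_1 = (2, -1, 0)ᵀ
v_2 = (1, 0, 0)ᵀ
v_3 = (0, 0, 1)ᵀ

Let N = A − (-3)·I. We want v_3 with N^3 v_3 = 0 but N^2 v_3 ≠ 0; then v_{j-1} := N · v_j for j = 3, …, 2.

Pick v_3 = (0, 0, 1)ᵀ.
Then v_2 = N · v_3 = (1, 0, 0)ᵀ.
Then v_1 = N · v_2 = (2, -1, 0)ᵀ.

Sanity check: (A − (-3)·I) v_1 = (0, 0, 0)ᵀ = 0. ✓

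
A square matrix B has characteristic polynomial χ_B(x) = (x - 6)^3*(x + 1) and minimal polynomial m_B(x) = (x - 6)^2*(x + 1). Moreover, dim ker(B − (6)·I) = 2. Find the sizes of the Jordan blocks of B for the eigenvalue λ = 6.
Block sizes for λ = 6: [2, 1]

Step 1 — from the characteristic polynomial, algebraic multiplicity of λ = 6 is 3. From dim ker(B − (6)·I) = 2, there are exactly 2 Jordan blocks for λ = 6.
Step 2 — from the minimal polynomial, the factor (x − 6)^2 tells us the largest block for λ = 6 has size 2.
Step 3 — with total size 3, 2 blocks, and largest block 2, the block sizes (in nonincreasing order) are [2, 1].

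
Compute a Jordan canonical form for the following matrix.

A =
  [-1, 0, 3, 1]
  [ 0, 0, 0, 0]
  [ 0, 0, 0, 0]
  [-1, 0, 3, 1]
J_2(0) ⊕ J_1(0) ⊕ J_1(0)

The characteristic polynomial is
  det(x·I − A) = x^4

Eigenvalues and multiplicities (the geometric multiplicity of λ is n − rank(A − λI), which equals the number of Jordan blocks for λ):
  λ = 0: algebraic multiplicity = 4, geometric multiplicity = 3

Determining the block sizes for each eigenvalue:
  λ = 0: 3 blocks summing to 4 forces exactly one block of size 2 and the rest size 1 → block sizes [2, 1, 1]

Assembling the blocks gives a Jordan form
J =
  [0, 1, 0, 0]
  [0, 0, 0, 0]
  [0, 0, 0, 0]
  [0, 0, 0, 0]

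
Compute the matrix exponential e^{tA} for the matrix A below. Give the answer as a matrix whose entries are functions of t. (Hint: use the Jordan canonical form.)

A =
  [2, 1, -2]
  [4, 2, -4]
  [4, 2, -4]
e^{tA} =
  [2*t + 1, t, -2*t]
  [4*t, 2*t + 1, -4*t]
  [4*t, 2*t, 1 - 4*t]

Strategy: write A = P · J · P⁻¹ where J is a Jordan canonical form, so e^{tA} = P · e^{tJ} · P⁻¹, and e^{tJ} can be computed block-by-block.

A has Jordan form
J =
  [0, 1, 0]
  [0, 0, 0]
  [0, 0, 0]
(up to reordering of blocks).

Per-block formulas:
  For a 1×1 block at λ = 0: exp(t · [0]) = [e^(0t)].
  For a 2×2 Jordan block J_2(0): exp(t · J_2(0)) = e^(0t)·(I + t·N), where N is the 2×2 nilpotent shift.

After assembling e^{tJ} and conjugating by P, we get:

e^{tA} =
  [2*t + 1, t, -2*t]
  [4*t, 2*t + 1, -4*t]
  [4*t, 2*t, 1 - 4*t]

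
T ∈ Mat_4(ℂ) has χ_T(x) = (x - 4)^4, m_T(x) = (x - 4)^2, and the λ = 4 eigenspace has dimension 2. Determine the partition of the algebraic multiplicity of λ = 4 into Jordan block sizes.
Block sizes for λ = 4: [2, 2]

Step 1 — from the characteristic polynomial, algebraic multiplicity of λ = 4 is 4. From dim ker(T − (4)·I) = 2, there are exactly 2 Jordan blocks for λ = 4.
Step 2 — from the minimal polynomial, the factor (x − 4)^2 tells us the largest block for λ = 4 has size 2.
Step 3 — with total size 4, 2 blocks, and largest block 2, the block sizes (in nonincreasing order) are [2, 2].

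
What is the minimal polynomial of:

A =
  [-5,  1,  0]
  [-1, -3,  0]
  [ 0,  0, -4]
x^2 + 8*x + 16

The characteristic polynomial is χ_A(x) = (x + 4)^3, so the eigenvalues are known. The minimal polynomial is
  m_A(x) = Π_λ (x − λ)^{k_λ}
where k_λ is the size of the *largest* Jordan block for λ (equivalently, the smallest k with (A − λI)^k v = 0 for every generalised eigenvector v of λ).

  λ = -4: largest Jordan block has size 2, contributing (x + 4)^2

So m_A(x) = (x + 4)^2 = x^2 + 8*x + 16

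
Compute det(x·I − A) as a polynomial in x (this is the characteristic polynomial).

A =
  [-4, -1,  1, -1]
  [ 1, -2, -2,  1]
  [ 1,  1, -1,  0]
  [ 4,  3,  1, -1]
x^4 + 8*x^3 + 24*x^2 + 32*x + 16

Expanding det(x·I − A) (e.g. by cofactor expansion or by noting that A is similar to its Jordan form J, which has the same characteristic polynomial as A) gives
  χ_A(x) = x^4 + 8*x^3 + 24*x^2 + 32*x + 16
which factors as (x + 2)^4. The eigenvalues (with algebraic multiplicities) are λ = -2 with multiplicity 4.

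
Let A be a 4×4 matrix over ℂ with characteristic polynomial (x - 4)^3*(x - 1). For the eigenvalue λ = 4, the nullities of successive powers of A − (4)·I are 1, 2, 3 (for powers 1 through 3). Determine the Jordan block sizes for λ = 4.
Block sizes for λ = 4: [3]

From the dimensions of kernels of powers, the number of Jordan blocks of size at least j is d_j − d_{j−1} where d_j = dim ker(N^j) (with d_0 = 0). Computing the differences gives [1, 1, 1].
The number of blocks of size exactly k is (#blocks of size ≥ k) − (#blocks of size ≥ k + 1), so the partition is: 1 block(s) of size 3.
In nonincreasing order the block sizes are [3].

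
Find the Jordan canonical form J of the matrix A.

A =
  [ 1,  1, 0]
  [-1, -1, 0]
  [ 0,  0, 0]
J_2(0) ⊕ J_1(0)

The characteristic polynomial is
  det(x·I − A) = x^3

Eigenvalues and multiplicities (the geometric multiplicity of λ is n − rank(A − λI), which equals the number of Jordan blocks for λ):
  λ = 0: algebraic multiplicity = 3, geometric multiplicity = 2

Determining the block sizes for each eigenvalue:
  λ = 0: 2 blocks summing to 3 forces exactly one block of size 2 and the rest size 1 → block sizes [2, 1]

Assembling the blocks gives a Jordan form
J =
  [0, 1, 0]
  [0, 0, 0]
  [0, 0, 0]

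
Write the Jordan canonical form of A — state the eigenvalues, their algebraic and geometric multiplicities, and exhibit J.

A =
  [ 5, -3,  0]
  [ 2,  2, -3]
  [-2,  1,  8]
J_3(5)

The characteristic polynomial is
  det(x·I − A) = x^3 - 15*x^2 + 75*x - 125 = (x - 5)^3

Eigenvalues and multiplicities (the geometric multiplicity of λ is n − rank(A − λI), which equals the number of Jordan blocks for λ):
  λ = 5: algebraic multiplicity = 3, geometric multiplicity = 1

Determining the block sizes for each eigenvalue:
  λ = 5: one block (gm = 1), so the single block has size am = 3 → block sizes [3]

Assembling the blocks gives a Jordan form
J =
  [5, 1, 0]
  [0, 5, 1]
  [0, 0, 5]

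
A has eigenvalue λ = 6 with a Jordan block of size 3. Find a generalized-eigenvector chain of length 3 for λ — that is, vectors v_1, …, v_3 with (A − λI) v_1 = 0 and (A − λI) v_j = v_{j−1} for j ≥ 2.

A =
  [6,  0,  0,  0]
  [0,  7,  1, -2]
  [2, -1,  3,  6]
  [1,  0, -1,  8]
A Jordan chain for λ = 6 of length 3:
v_1 = (0, 0, 2, 1)ᵀ
v_2 = (0, 1, -1, 0)ᵀ
v_3 = (0, 1, 0, 0)ᵀ

Let N = A − (6)·I. We want v_3 with N^3 v_3 = 0 but N^2 v_3 ≠ 0; then v_{j-1} := N · v_j for j = 3, …, 2.

Pick v_3 = (0, 1, 0, 0)ᵀ.
Then v_2 = N · v_3 = (0, 1, -1, 0)ᵀ.
Then v_1 = N · v_2 = (0, 0, 2, 1)ᵀ.

Sanity check: (A − (6)·I) v_1 = (0, 0, 0, 0)ᵀ = 0. ✓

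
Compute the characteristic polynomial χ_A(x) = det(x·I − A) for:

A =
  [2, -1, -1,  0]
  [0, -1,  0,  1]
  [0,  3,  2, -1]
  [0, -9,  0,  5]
x^4 - 8*x^3 + 24*x^2 - 32*x + 16

Expanding det(x·I − A) (e.g. by cofactor expansion or by noting that A is similar to its Jordan form J, which has the same characteristic polynomial as A) gives
  χ_A(x) = x^4 - 8*x^3 + 24*x^2 - 32*x + 16
which factors as (x - 2)^4. The eigenvalues (with algebraic multiplicities) are λ = 2 with multiplicity 4.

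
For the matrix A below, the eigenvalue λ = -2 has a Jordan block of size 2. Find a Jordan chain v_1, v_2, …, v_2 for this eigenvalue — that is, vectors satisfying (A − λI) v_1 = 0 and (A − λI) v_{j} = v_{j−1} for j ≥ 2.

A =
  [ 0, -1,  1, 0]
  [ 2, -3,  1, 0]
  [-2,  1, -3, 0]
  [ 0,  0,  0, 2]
A Jordan chain for λ = -2 of length 2:
v_1 = (2, 2, -2, 0)ᵀ
v_2 = (1, 0, 0, 0)ᵀ

Let N = A − (-2)·I. We want v_2 with N^2 v_2 = 0 but N^1 v_2 ≠ 0; then v_{j-1} := N · v_j for j = 2, …, 2.

Pick v_2 = (1, 0, 0, 0)ᵀ.
Then v_1 = N · v_2 = (2, 2, -2, 0)ᵀ.

Sanity check: (A − (-2)·I) v_1 = (0, 0, 0, 0)ᵀ = 0. ✓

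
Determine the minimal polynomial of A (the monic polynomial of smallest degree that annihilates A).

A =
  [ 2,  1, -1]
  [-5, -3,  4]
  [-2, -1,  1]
x^3

The characteristic polynomial is χ_A(x) = x^3, so the eigenvalues are known. The minimal polynomial is
  m_A(x) = Π_λ (x − λ)^{k_λ}
where k_λ is the size of the *largest* Jordan block for λ (equivalently, the smallest k with (A − λI)^k v = 0 for every generalised eigenvector v of λ).

  λ = 0: largest Jordan block has size 3, contributing (x − 0)^3

So m_A(x) = x^3 = x^3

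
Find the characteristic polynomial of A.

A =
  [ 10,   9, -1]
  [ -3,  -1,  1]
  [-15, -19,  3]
x^3 - 12*x^2 + 48*x - 64

Expanding det(x·I − A) (e.g. by cofactor expansion or by noting that A is similar to its Jordan form J, which has the same characteristic polynomial as A) gives
  χ_A(x) = x^3 - 12*x^2 + 48*x - 64
which factors as (x - 4)^3. The eigenvalues (with algebraic multiplicities) are λ = 4 with multiplicity 3.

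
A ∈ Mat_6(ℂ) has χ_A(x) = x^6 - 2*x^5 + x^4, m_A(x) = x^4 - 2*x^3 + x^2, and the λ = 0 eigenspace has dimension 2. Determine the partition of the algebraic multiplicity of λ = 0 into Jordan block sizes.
Block sizes for λ = 0: [2, 2]

Step 1 — from the characteristic polynomial, algebraic multiplicity of λ = 0 is 4. From dim ker(A − (0)·I) = 2, there are exactly 2 Jordan blocks for λ = 0.
Step 2 — from the minimal polynomial, the factor (x − 0)^2 tells us the largest block for λ = 0 has size 2.
Step 3 — with total size 4, 2 blocks, and largest block 2, the block sizes (in nonincreasing order) are [2, 2].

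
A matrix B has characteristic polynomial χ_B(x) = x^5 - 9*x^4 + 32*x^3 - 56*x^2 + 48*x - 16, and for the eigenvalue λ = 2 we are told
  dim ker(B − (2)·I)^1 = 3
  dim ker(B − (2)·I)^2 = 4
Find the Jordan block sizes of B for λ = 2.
Block sizes for λ = 2: [2, 1, 1]

From the dimensions of kernels of powers, the number of Jordan blocks of size at least j is d_j − d_{j−1} where d_j = dim ker(N^j) (with d_0 = 0). Computing the differences gives [3, 1].
The number of blocks of size exactly k is (#blocks of size ≥ k) − (#blocks of size ≥ k + 1), so the partition is: 2 block(s) of size 1, 1 block(s) of size 2.
In nonincreasing order the block sizes are [2, 1, 1].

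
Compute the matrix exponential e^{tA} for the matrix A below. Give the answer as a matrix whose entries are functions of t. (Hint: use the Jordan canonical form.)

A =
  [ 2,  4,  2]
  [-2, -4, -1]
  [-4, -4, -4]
e^{tA} =
  [4*t*exp(-2*t) + exp(-2*t), 4*t*exp(-2*t), 2*t*exp(-2*t)]
  [-2*t*exp(-2*t), -2*t*exp(-2*t) + exp(-2*t), -t*exp(-2*t)]
  [-4*t*exp(-2*t), -4*t*exp(-2*t), -2*t*exp(-2*t) + exp(-2*t)]

Strategy: write A = P · J · P⁻¹ where J is a Jordan canonical form, so e^{tA} = P · e^{tJ} · P⁻¹, and e^{tJ} can be computed block-by-block.

A has Jordan form
J =
  [-2,  1,  0]
  [ 0, -2,  0]
  [ 0,  0, -2]
(up to reordering of blocks).

Per-block formulas:
  For a 2×2 Jordan block J_2(-2): exp(t · J_2(-2)) = e^(-2t)·(I + t·N), where N is the 2×2 nilpotent shift.
  For a 1×1 block at λ = -2: exp(t · [-2]) = [e^(-2t)].

After assembling e^{tJ} and conjugating by P, we get:

e^{tA} =
  [4*t*exp(-2*t) + exp(-2*t), 4*t*exp(-2*t), 2*t*exp(-2*t)]
  [-2*t*exp(-2*t), -2*t*exp(-2*t) + exp(-2*t), -t*exp(-2*t)]
  [-4*t*exp(-2*t), -4*t*exp(-2*t), -2*t*exp(-2*t) + exp(-2*t)]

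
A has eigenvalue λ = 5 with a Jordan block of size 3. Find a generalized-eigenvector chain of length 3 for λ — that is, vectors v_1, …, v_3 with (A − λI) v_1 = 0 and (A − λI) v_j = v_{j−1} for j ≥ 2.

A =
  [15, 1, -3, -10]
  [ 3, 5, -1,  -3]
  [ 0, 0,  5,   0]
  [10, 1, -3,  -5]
A Jordan chain for λ = 5 of length 3:
v_1 = (3, 0, 0, 3)ᵀ
v_2 = (10, 3, 0, 10)ᵀ
v_3 = (1, 0, 0, 0)ᵀ

Let N = A − (5)·I. We want v_3 with N^3 v_3 = 0 but N^2 v_3 ≠ 0; then v_{j-1} := N · v_j for j = 3, …, 2.

Pick v_3 = (1, 0, 0, 0)ᵀ.
Then v_2 = N · v_3 = (10, 3, 0, 10)ᵀ.
Then v_1 = N · v_2 = (3, 0, 0, 3)ᵀ.

Sanity check: (A − (5)·I) v_1 = (0, 0, 0, 0)ᵀ = 0. ✓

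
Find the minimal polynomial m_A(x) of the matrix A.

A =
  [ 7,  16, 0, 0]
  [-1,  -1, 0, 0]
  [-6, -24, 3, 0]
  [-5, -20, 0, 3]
x^2 - 6*x + 9

The characteristic polynomial is χ_A(x) = (x - 3)^4, so the eigenvalues are known. The minimal polynomial is
  m_A(x) = Π_λ (x − λ)^{k_λ}
where k_λ is the size of the *largest* Jordan block for λ (equivalently, the smallest k with (A − λI)^k v = 0 for every generalised eigenvector v of λ).

  λ = 3: largest Jordan block has size 2, contributing (x − 3)^2

So m_A(x) = (x - 3)^2 = x^2 - 6*x + 9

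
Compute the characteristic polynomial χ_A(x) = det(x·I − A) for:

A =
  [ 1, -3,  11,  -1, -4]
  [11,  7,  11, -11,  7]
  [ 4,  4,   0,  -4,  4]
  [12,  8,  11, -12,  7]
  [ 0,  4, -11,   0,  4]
x^5

Expanding det(x·I − A) (e.g. by cofactor expansion or by noting that A is similar to its Jordan form J, which has the same characteristic polynomial as A) gives
  χ_A(x) = x^5
which factors as x^5. The eigenvalues (with algebraic multiplicities) are λ = 0 with multiplicity 5.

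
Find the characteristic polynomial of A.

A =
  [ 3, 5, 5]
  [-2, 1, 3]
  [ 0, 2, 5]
x^3 - 9*x^2 + 27*x - 27

Expanding det(x·I − A) (e.g. by cofactor expansion or by noting that A is similar to its Jordan form J, which has the same characteristic polynomial as A) gives
  χ_A(x) = x^3 - 9*x^2 + 27*x - 27
which factors as (x - 3)^3. The eigenvalues (with algebraic multiplicities) are λ = 3 with multiplicity 3.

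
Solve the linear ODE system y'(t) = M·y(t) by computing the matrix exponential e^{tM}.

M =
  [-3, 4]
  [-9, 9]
e^{tM} =
  [-6*t*exp(3*t) + exp(3*t), 4*t*exp(3*t)]
  [-9*t*exp(3*t), 6*t*exp(3*t) + exp(3*t)]

Strategy: write M = P · J · P⁻¹ where J is a Jordan canonical form, so e^{tM} = P · e^{tJ} · P⁻¹, and e^{tJ} can be computed block-by-block.

M has Jordan form
J =
  [3, 1]
  [0, 3]
(up to reordering of blocks).

Per-block formulas:
  For a 2×2 Jordan block J_2(3): exp(t · J_2(3)) = e^(3t)·(I + t·N), where N is the 2×2 nilpotent shift.

After assembling e^{tJ} and conjugating by P, we get:

e^{tM} =
  [-6*t*exp(3*t) + exp(3*t), 4*t*exp(3*t)]
  [-9*t*exp(3*t), 6*t*exp(3*t) + exp(3*t)]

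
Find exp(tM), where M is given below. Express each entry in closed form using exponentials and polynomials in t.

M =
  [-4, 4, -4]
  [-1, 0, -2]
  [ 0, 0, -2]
e^{tM} =
  [-2*t*exp(-2*t) + exp(-2*t), 4*t*exp(-2*t), -4*t*exp(-2*t)]
  [-t*exp(-2*t), 2*t*exp(-2*t) + exp(-2*t), -2*t*exp(-2*t)]
  [0, 0, exp(-2*t)]

Strategy: write M = P · J · P⁻¹ where J is a Jordan canonical form, so e^{tM} = P · e^{tJ} · P⁻¹, and e^{tJ} can be computed block-by-block.

M has Jordan form
J =
  [-2,  1,  0]
  [ 0, -2,  0]
  [ 0,  0, -2]
(up to reordering of blocks).

Per-block formulas:
  For a 2×2 Jordan block J_2(-2): exp(t · J_2(-2)) = e^(-2t)·(I + t·N), where N is the 2×2 nilpotent shift.
  For a 1×1 block at λ = -2: exp(t · [-2]) = [e^(-2t)].

After assembling e^{tJ} and conjugating by P, we get:

e^{tM} =
  [-2*t*exp(-2*t) + exp(-2*t), 4*t*exp(-2*t), -4*t*exp(-2*t)]
  [-t*exp(-2*t), 2*t*exp(-2*t) + exp(-2*t), -2*t*exp(-2*t)]
  [0, 0, exp(-2*t)]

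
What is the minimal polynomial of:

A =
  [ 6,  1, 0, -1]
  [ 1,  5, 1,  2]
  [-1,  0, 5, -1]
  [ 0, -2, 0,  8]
x^3 - 18*x^2 + 108*x - 216

The characteristic polynomial is χ_A(x) = (x - 6)^4, so the eigenvalues are known. The minimal polynomial is
  m_A(x) = Π_λ (x − λ)^{k_λ}
where k_λ is the size of the *largest* Jordan block for λ (equivalently, the smallest k with (A − λI)^k v = 0 for every generalised eigenvector v of λ).

  λ = 6: largest Jordan block has size 3, contributing (x − 6)^3

So m_A(x) = (x - 6)^3 = x^3 - 18*x^2 + 108*x - 216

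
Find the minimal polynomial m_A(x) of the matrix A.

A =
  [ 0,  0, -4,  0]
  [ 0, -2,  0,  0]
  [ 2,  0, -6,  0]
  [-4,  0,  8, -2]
x^2 + 6*x + 8

The characteristic polynomial is χ_A(x) = (x + 2)^3*(x + 4), so the eigenvalues are known. The minimal polynomial is
  m_A(x) = Π_λ (x − λ)^{k_λ}
where k_λ is the size of the *largest* Jordan block for λ (equivalently, the smallest k with (A − λI)^k v = 0 for every generalised eigenvector v of λ).

  λ = -4: largest Jordan block has size 1, contributing (x + 4)
  λ = -2: largest Jordan block has size 1, contributing (x + 2)

So m_A(x) = (x + 2)*(x + 4) = x^2 + 6*x + 8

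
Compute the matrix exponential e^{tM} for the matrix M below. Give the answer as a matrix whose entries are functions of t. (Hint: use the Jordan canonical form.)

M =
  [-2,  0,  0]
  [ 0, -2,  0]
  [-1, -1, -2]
e^{tM} =
  [exp(-2*t), 0, 0]
  [0, exp(-2*t), 0]
  [-t*exp(-2*t), -t*exp(-2*t), exp(-2*t)]

Strategy: write M = P · J · P⁻¹ where J is a Jordan canonical form, so e^{tM} = P · e^{tJ} · P⁻¹, and e^{tJ} can be computed block-by-block.

M has Jordan form
J =
  [-2,  1,  0]
  [ 0, -2,  0]
  [ 0,  0, -2]
(up to reordering of blocks).

Per-block formulas:
  For a 2×2 Jordan block J_2(-2): exp(t · J_2(-2)) = e^(-2t)·(I + t·N), where N is the 2×2 nilpotent shift.
  For a 1×1 block at λ = -2: exp(t · [-2]) = [e^(-2t)].

After assembling e^{tJ} and conjugating by P, we get:

e^{tM} =
  [exp(-2*t), 0, 0]
  [0, exp(-2*t), 0]
  [-t*exp(-2*t), -t*exp(-2*t), exp(-2*t)]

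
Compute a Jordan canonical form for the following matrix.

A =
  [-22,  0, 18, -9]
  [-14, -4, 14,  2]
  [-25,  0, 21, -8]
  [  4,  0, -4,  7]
J_1(-4) ⊕ J_1(-4) ⊕ J_2(5)

The characteristic polynomial is
  det(x·I − A) = x^4 - 2*x^3 - 39*x^2 + 40*x + 400 = (x - 5)^2*(x + 4)^2

Eigenvalues and multiplicities (the geometric multiplicity of λ is n − rank(A − λI), which equals the number of Jordan blocks for λ):
  λ = -4: algebraic multiplicity = 2, geometric multiplicity = 2
  λ = 5: algebraic multiplicity = 2, geometric multiplicity = 1

Determining the block sizes for each eigenvalue:
  λ = -4: gm = am = 2, so every block has size 1 → block sizes [1, 1]
  λ = 5: one block (gm = 1), so the single block has size am = 2 → block sizes [2]

Assembling the blocks gives a Jordan form
J =
  [-4,  0, 0, 0]
  [ 0, -4, 0, 0]
  [ 0,  0, 5, 1]
  [ 0,  0, 0, 5]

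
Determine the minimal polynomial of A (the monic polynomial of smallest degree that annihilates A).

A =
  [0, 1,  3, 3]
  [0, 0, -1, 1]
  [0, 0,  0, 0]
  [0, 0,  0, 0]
x^3

The characteristic polynomial is χ_A(x) = x^4, so the eigenvalues are known. The minimal polynomial is
  m_A(x) = Π_λ (x − λ)^{k_λ}
where k_λ is the size of the *largest* Jordan block for λ (equivalently, the smallest k with (A − λI)^k v = 0 for every generalised eigenvector v of λ).

  λ = 0: largest Jordan block has size 3, contributing (x − 0)^3

So m_A(x) = x^3 = x^3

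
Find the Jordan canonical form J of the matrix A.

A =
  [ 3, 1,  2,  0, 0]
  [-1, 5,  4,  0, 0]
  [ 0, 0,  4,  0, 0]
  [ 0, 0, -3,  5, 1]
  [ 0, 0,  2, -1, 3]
J_3(4) ⊕ J_2(4)

The characteristic polynomial is
  det(x·I − A) = x^5 - 20*x^4 + 160*x^3 - 640*x^2 + 1280*x - 1024 = (x - 4)^5

Eigenvalues and multiplicities (the geometric multiplicity of λ is n − rank(A − λI), which equals the number of Jordan blocks for λ):
  λ = 4: algebraic multiplicity = 5, geometric multiplicity = 2

Determining the block sizes for each eigenvalue:
  λ = 4: with am = 5 and gm = 2, the partition is not yet determined (e.g. several partitions of 5 into 2 parts exist). Let N = A − (4)·I. Computing rank(N^1) = 3, rank(N^2) = 1, rank(N^3) = 0; the number of blocks of size ≥ j is rank(N^{j−1}) − rank(N^j), giving [2, 2, 1]. So we have 1 block(s) of size 3, 1 block(s) of size 2 → block sizes [3, 2]

Assembling the blocks gives a Jordan form
J =
  [4, 1, 0, 0, 0]
  [0, 4, 1, 0, 0]
  [0, 0, 4, 0, 0]
  [0, 0, 0, 4, 1]
  [0, 0, 0, 0, 4]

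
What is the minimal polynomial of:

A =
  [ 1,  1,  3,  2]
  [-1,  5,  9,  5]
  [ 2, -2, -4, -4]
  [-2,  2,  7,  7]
x^4 - 9*x^3 + 30*x^2 - 44*x + 24

The characteristic polynomial is χ_A(x) = (x - 3)*(x - 2)^3, so the eigenvalues are known. The minimal polynomial is
  m_A(x) = Π_λ (x − λ)^{k_λ}
where k_λ is the size of the *largest* Jordan block for λ (equivalently, the smallest k with (A − λI)^k v = 0 for every generalised eigenvector v of λ).

  λ = 2: largest Jordan block has size 3, contributing (x − 2)^3
  λ = 3: largest Jordan block has size 1, contributing (x − 3)

So m_A(x) = (x - 3)*(x - 2)^3 = x^4 - 9*x^3 + 30*x^2 - 44*x + 24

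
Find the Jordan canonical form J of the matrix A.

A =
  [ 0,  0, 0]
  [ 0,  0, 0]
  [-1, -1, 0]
J_2(0) ⊕ J_1(0)

The characteristic polynomial is
  det(x·I − A) = x^3

Eigenvalues and multiplicities (the geometric multiplicity of λ is n − rank(A − λI), which equals the number of Jordan blocks for λ):
  λ = 0: algebraic multiplicity = 3, geometric multiplicity = 2

Determining the block sizes for each eigenvalue:
  λ = 0: 2 blocks summing to 3 forces exactly one block of size 2 and the rest size 1 → block sizes [2, 1]

Assembling the blocks gives a Jordan form
J =
  [0, 1, 0]
  [0, 0, 0]
  [0, 0, 0]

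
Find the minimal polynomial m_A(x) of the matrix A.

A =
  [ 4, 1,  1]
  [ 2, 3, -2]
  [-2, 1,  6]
x^3 - 13*x^2 + 56*x - 80

The characteristic polynomial is χ_A(x) = (x - 5)*(x - 4)^2, so the eigenvalues are known. The minimal polynomial is
  m_A(x) = Π_λ (x − λ)^{k_λ}
where k_λ is the size of the *largest* Jordan block for λ (equivalently, the smallest k with (A − λI)^k v = 0 for every generalised eigenvector v of λ).

  λ = 4: largest Jordan block has size 2, contributing (x − 4)^2
  λ = 5: largest Jordan block has size 1, contributing (x − 5)

So m_A(x) = (x - 5)*(x - 4)^2 = x^3 - 13*x^2 + 56*x - 80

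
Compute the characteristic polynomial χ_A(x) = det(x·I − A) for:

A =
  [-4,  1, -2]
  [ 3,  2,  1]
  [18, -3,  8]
x^3 - 6*x^2 + 12*x - 8

Expanding det(x·I − A) (e.g. by cofactor expansion or by noting that A is similar to its Jordan form J, which has the same characteristic polynomial as A) gives
  χ_A(x) = x^3 - 6*x^2 + 12*x - 8
which factors as (x - 2)^3. The eigenvalues (with algebraic multiplicities) are λ = 2 with multiplicity 3.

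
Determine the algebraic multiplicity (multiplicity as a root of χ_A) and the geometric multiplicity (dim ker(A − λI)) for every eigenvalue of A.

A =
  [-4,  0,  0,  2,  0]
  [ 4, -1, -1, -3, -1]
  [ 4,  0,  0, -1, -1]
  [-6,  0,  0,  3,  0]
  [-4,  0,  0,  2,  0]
λ = -1: alg = 2, geom = 2; λ = 0: alg = 3, geom = 2

Step 1 — factor the characteristic polynomial to read off the algebraic multiplicities:
  χ_A(x) = x^3*(x + 1)^2

Step 2 — compute geometric multiplicities via the rank-nullity identity g(λ) = n − rank(A − λI):
  rank(A − (-1)·I) = 3, so dim ker(A − (-1)·I) = n − 3 = 2
  rank(A − (0)·I) = 3, so dim ker(A − (0)·I) = n − 3 = 2

Summary:
  λ = -1: algebraic multiplicity = 2, geometric multiplicity = 2
  λ = 0: algebraic multiplicity = 3, geometric multiplicity = 2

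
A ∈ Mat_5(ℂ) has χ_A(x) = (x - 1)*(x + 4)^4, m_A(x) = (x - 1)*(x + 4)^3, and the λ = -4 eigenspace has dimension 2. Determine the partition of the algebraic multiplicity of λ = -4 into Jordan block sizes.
Block sizes for λ = -4: [3, 1]

Step 1 — from the characteristic polynomial, algebraic multiplicity of λ = -4 is 4. From dim ker(A − (-4)·I) = 2, there are exactly 2 Jordan blocks for λ = -4.
Step 2 — from the minimal polynomial, the factor (x + 4)^3 tells us the largest block for λ = -4 has size 3.
Step 3 — with total size 4, 2 blocks, and largest block 3, the block sizes (in nonincreasing order) are [3, 1].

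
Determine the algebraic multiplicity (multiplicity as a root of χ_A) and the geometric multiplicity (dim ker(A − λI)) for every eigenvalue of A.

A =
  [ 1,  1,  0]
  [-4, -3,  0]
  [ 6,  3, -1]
λ = -1: alg = 3, geom = 2

Step 1 — factor the characteristic polynomial to read off the algebraic multiplicities:
  χ_A(x) = (x + 1)^3

Step 2 — compute geometric multiplicities via the rank-nullity identity g(λ) = n − rank(A − λI):
  rank(A − (-1)·I) = 1, so dim ker(A − (-1)·I) = n − 1 = 2

Summary:
  λ = -1: algebraic multiplicity = 3, geometric multiplicity = 2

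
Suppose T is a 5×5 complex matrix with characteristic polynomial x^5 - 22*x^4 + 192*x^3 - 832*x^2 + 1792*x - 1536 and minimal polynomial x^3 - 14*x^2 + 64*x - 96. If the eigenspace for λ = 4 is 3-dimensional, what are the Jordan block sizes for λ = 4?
Block sizes for λ = 4: [2, 1, 1]

Step 1 — from the characteristic polynomial, algebraic multiplicity of λ = 4 is 4. From dim ker(T − (4)·I) = 3, there are exactly 3 Jordan blocks for λ = 4.
Step 2 — from the minimal polynomial, the factor (x − 4)^2 tells us the largest block for λ = 4 has size 2.
Step 3 — with total size 4, 3 blocks, and largest block 2, the block sizes (in nonincreasing order) are [2, 1, 1].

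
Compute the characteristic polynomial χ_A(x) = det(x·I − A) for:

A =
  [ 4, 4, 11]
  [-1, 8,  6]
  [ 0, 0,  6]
x^3 - 18*x^2 + 108*x - 216

Expanding det(x·I − A) (e.g. by cofactor expansion or by noting that A is similar to its Jordan form J, which has the same characteristic polynomial as A) gives
  χ_A(x) = x^3 - 18*x^2 + 108*x - 216
which factors as (x - 6)^3. The eigenvalues (with algebraic multiplicities) are λ = 6 with multiplicity 3.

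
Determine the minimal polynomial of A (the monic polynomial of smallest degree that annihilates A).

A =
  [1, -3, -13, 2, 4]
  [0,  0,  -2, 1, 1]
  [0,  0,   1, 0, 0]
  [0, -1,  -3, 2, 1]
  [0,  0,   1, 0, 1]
x^3 - 3*x^2 + 3*x - 1

The characteristic polynomial is χ_A(x) = (x - 1)^5, so the eigenvalues are known. The minimal polynomial is
  m_A(x) = Π_λ (x − λ)^{k_λ}
where k_λ is the size of the *largest* Jordan block for λ (equivalently, the smallest k with (A − λI)^k v = 0 for every generalised eigenvector v of λ).

  λ = 1: largest Jordan block has size 3, contributing (x − 1)^3

So m_A(x) = (x - 1)^3 = x^3 - 3*x^2 + 3*x - 1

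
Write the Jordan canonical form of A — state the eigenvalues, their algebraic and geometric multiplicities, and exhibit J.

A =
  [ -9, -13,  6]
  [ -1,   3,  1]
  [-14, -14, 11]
J_1(-3) ⊕ J_2(4)

The characteristic polynomial is
  det(x·I − A) = x^3 - 5*x^2 - 8*x + 48 = (x - 4)^2*(x + 3)

Eigenvalues and multiplicities (the geometric multiplicity of λ is n − rank(A − λI), which equals the number of Jordan blocks for λ):
  λ = -3: algebraic multiplicity = 1, geometric multiplicity = 1
  λ = 4: algebraic multiplicity = 2, geometric multiplicity = 1

Determining the block sizes for each eigenvalue:
  λ = -3: one block (gm = 1), so the single block has size am = 1 → block sizes [1]
  λ = 4: one block (gm = 1), so the single block has size am = 2 → block sizes [2]

Assembling the blocks gives a Jordan form
J =
  [-3, 0, 0]
  [ 0, 4, 1]
  [ 0, 0, 4]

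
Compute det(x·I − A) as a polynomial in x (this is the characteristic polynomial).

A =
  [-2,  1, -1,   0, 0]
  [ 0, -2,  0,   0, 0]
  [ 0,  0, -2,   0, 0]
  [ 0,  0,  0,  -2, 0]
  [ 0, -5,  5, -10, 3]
x^5 + 5*x^4 - 40*x^2 - 80*x - 48

Expanding det(x·I − A) (e.g. by cofactor expansion or by noting that A is similar to its Jordan form J, which has the same characteristic polynomial as A) gives
  χ_A(x) = x^5 + 5*x^4 - 40*x^2 - 80*x - 48
which factors as (x - 3)*(x + 2)^4. The eigenvalues (with algebraic multiplicities) are λ = -2 with multiplicity 4, λ = 3 with multiplicity 1.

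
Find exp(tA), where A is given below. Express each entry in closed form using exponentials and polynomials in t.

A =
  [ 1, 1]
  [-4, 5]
e^{tA} =
  [-2*t*exp(3*t) + exp(3*t), t*exp(3*t)]
  [-4*t*exp(3*t), 2*t*exp(3*t) + exp(3*t)]

Strategy: write A = P · J · P⁻¹ where J is a Jordan canonical form, so e^{tA} = P · e^{tJ} · P⁻¹, and e^{tJ} can be computed block-by-block.

A has Jordan form
J =
  [3, 1]
  [0, 3]
(up to reordering of blocks).

Per-block formulas:
  For a 2×2 Jordan block J_2(3): exp(t · J_2(3)) = e^(3t)·(I + t·N), where N is the 2×2 nilpotent shift.

After assembling e^{tJ} and conjugating by P, we get:

e^{tA} =
  [-2*t*exp(3*t) + exp(3*t), t*exp(3*t)]
  [-4*t*exp(3*t), 2*t*exp(3*t) + exp(3*t)]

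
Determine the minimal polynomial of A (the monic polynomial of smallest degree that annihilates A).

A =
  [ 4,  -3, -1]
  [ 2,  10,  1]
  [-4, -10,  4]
x^3 - 18*x^2 + 108*x - 216

The characteristic polynomial is χ_A(x) = (x - 6)^3, so the eigenvalues are known. The minimal polynomial is
  m_A(x) = Π_λ (x − λ)^{k_λ}
where k_λ is the size of the *largest* Jordan block for λ (equivalently, the smallest k with (A − λI)^k v = 0 for every generalised eigenvector v of λ).

  λ = 6: largest Jordan block has size 3, contributing (x − 6)^3

So m_A(x) = (x - 6)^3 = x^3 - 18*x^2 + 108*x - 216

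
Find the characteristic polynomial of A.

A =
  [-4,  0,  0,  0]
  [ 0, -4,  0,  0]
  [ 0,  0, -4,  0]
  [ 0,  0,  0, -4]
x^4 + 16*x^3 + 96*x^2 + 256*x + 256

Expanding det(x·I − A) (e.g. by cofactor expansion or by noting that A is similar to its Jordan form J, which has the same characteristic polynomial as A) gives
  χ_A(x) = x^4 + 16*x^3 + 96*x^2 + 256*x + 256
which factors as (x + 4)^4. The eigenvalues (with algebraic multiplicities) are λ = -4 with multiplicity 4.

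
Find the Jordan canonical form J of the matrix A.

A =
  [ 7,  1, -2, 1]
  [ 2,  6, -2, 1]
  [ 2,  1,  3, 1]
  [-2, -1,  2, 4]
J_2(5) ⊕ J_1(5) ⊕ J_1(5)

The characteristic polynomial is
  det(x·I − A) = x^4 - 20*x^3 + 150*x^2 - 500*x + 625 = (x - 5)^4

Eigenvalues and multiplicities (the geometric multiplicity of λ is n − rank(A − λI), which equals the number of Jordan blocks for λ):
  λ = 5: algebraic multiplicity = 4, geometric multiplicity = 3

Determining the block sizes for each eigenvalue:
  λ = 5: 3 blocks summing to 4 forces exactly one block of size 2 and the rest size 1 → block sizes [2, 1, 1]

Assembling the blocks gives a Jordan form
J =
  [5, 1, 0, 0]
  [0, 5, 0, 0]
  [0, 0, 5, 0]
  [0, 0, 0, 5]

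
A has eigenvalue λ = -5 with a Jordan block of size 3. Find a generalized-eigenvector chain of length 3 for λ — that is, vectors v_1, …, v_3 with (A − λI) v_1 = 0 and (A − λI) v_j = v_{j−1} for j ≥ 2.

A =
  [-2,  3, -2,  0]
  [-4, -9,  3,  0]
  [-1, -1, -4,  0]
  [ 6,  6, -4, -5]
A Jordan chain for λ = -5 of length 3:
v_1 = (-1, 1, 0, -2)ᵀ
v_2 = (3, -4, -1, 6)ᵀ
v_3 = (1, 0, 0, 0)ᵀ

Let N = A − (-5)·I. We want v_3 with N^3 v_3 = 0 but N^2 v_3 ≠ 0; then v_{j-1} := N · v_j for j = 3, …, 2.

Pick v_3 = (1, 0, 0, 0)ᵀ.
Then v_2 = N · v_3 = (3, -4, -1, 6)ᵀ.
Then v_1 = N · v_2 = (-1, 1, 0, -2)ᵀ.

Sanity check: (A − (-5)·I) v_1 = (0, 0, 0, 0)ᵀ = 0. ✓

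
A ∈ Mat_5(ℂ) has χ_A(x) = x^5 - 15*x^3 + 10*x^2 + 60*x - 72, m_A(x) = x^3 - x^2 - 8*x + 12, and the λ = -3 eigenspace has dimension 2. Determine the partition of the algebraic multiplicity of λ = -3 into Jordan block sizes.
Block sizes for λ = -3: [1, 1]

Step 1 — from the characteristic polynomial, algebraic multiplicity of λ = -3 is 2. From dim ker(A − (-3)·I) = 2, there are exactly 2 Jordan blocks for λ = -3.
Step 2 — from the minimal polynomial, the factor (x + 3) tells us the largest block for λ = -3 has size 1.
Step 3 — with total size 2, 2 blocks, and largest block 1, the block sizes (in nonincreasing order) are [1, 1].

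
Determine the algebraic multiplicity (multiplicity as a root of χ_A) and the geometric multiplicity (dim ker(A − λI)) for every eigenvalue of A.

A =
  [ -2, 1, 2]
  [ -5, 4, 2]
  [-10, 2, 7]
λ = 3: alg = 3, geom = 2

Step 1 — factor the characteristic polynomial to read off the algebraic multiplicities:
  χ_A(x) = (x - 3)^3

Step 2 — compute geometric multiplicities via the rank-nullity identity g(λ) = n − rank(A − λI):
  rank(A − (3)·I) = 1, so dim ker(A − (3)·I) = n − 1 = 2

Summary:
  λ = 3: algebraic multiplicity = 3, geometric multiplicity = 2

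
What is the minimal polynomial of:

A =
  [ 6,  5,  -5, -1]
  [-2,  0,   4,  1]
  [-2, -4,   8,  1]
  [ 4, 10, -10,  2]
x^2 - 8*x + 16

The characteristic polynomial is χ_A(x) = (x - 4)^4, so the eigenvalues are known. The minimal polynomial is
  m_A(x) = Π_λ (x − λ)^{k_λ}
where k_λ is the size of the *largest* Jordan block for λ (equivalently, the smallest k with (A − λI)^k v = 0 for every generalised eigenvector v of λ).

  λ = 4: largest Jordan block has size 2, contributing (x − 4)^2

So m_A(x) = (x - 4)^2 = x^2 - 8*x + 16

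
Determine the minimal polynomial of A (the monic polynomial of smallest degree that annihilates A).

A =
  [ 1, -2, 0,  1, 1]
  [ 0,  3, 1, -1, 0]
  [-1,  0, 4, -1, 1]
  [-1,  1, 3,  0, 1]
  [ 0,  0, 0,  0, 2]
x^3 - 6*x^2 + 12*x - 8

The characteristic polynomial is χ_A(x) = (x - 2)^5, so the eigenvalues are known. The minimal polynomial is
  m_A(x) = Π_λ (x − λ)^{k_λ}
where k_λ is the size of the *largest* Jordan block for λ (equivalently, the smallest k with (A − λI)^k v = 0 for every generalised eigenvector v of λ).

  λ = 2: largest Jordan block has size 3, contributing (x − 2)^3

So m_A(x) = (x - 2)^3 = x^3 - 6*x^2 + 12*x - 8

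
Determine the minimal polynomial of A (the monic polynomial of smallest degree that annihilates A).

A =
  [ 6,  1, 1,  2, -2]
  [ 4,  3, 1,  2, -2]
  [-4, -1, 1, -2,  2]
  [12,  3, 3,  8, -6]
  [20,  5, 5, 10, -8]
x^2 - 4*x + 4

The characteristic polynomial is χ_A(x) = (x - 2)^5, so the eigenvalues are known. The minimal polynomial is
  m_A(x) = Π_λ (x − λ)^{k_λ}
where k_λ is the size of the *largest* Jordan block for λ (equivalently, the smallest k with (A − λI)^k v = 0 for every generalised eigenvector v of λ).

  λ = 2: largest Jordan block has size 2, contributing (x − 2)^2

So m_A(x) = (x - 2)^2 = x^2 - 4*x + 4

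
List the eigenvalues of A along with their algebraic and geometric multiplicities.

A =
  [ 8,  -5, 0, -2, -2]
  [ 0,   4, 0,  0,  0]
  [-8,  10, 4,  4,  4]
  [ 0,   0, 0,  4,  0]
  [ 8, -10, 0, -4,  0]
λ = 4: alg = 5, geom = 4

Step 1 — factor the characteristic polynomial to read off the algebraic multiplicities:
  χ_A(x) = (x - 4)^5

Step 2 — compute geometric multiplicities via the rank-nullity identity g(λ) = n − rank(A − λI):
  rank(A − (4)·I) = 1, so dim ker(A − (4)·I) = n − 1 = 4

Summary:
  λ = 4: algebraic multiplicity = 5, geometric multiplicity = 4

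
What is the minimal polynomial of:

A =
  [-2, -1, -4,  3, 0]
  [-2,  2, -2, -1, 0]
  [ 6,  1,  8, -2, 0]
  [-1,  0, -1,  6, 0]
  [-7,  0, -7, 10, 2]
x^4 - 14*x^3 + 69*x^2 - 140*x + 100

The characteristic polynomial is χ_A(x) = (x - 5)^2*(x - 2)^3, so the eigenvalues are known. The minimal polynomial is
  m_A(x) = Π_λ (x − λ)^{k_λ}
where k_λ is the size of the *largest* Jordan block for λ (equivalently, the smallest k with (A − λI)^k v = 0 for every generalised eigenvector v of λ).

  λ = 2: largest Jordan block has size 2, contributing (x − 2)^2
  λ = 5: largest Jordan block has size 2, contributing (x − 5)^2

So m_A(x) = (x - 5)^2*(x - 2)^2 = x^4 - 14*x^3 + 69*x^2 - 140*x + 100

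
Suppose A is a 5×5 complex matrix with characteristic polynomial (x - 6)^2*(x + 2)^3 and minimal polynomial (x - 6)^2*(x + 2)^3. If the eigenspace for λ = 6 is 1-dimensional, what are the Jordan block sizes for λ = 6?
Block sizes for λ = 6: [2]

Step 1 — from the characteristic polynomial, algebraic multiplicity of λ = 6 is 2. From dim ker(A − (6)·I) = 1, there are exactly 1 Jordan blocks for λ = 6.
Step 2 — from the minimal polynomial, the factor (x − 6)^2 tells us the largest block for λ = 6 has size 2.
Step 3 — with total size 2, 1 blocks, and largest block 2, the block sizes (in nonincreasing order) are [2].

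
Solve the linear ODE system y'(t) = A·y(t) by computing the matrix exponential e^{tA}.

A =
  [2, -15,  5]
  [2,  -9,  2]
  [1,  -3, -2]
e^{tA} =
  [5*t*exp(-3*t) + exp(-3*t), -15*t*exp(-3*t), 5*t*exp(-3*t)]
  [2*t*exp(-3*t), -6*t*exp(-3*t) + exp(-3*t), 2*t*exp(-3*t)]
  [t*exp(-3*t), -3*t*exp(-3*t), t*exp(-3*t) + exp(-3*t)]

Strategy: write A = P · J · P⁻¹ where J is a Jordan canonical form, so e^{tA} = P · e^{tJ} · P⁻¹, and e^{tJ} can be computed block-by-block.

A has Jordan form
J =
  [-3,  1,  0]
  [ 0, -3,  0]
  [ 0,  0, -3]
(up to reordering of blocks).

Per-block formulas:
  For a 1×1 block at λ = -3: exp(t · [-3]) = [e^(-3t)].
  For a 2×2 Jordan block J_2(-3): exp(t · J_2(-3)) = e^(-3t)·(I + t·N), where N is the 2×2 nilpotent shift.

After assembling e^{tJ} and conjugating by P, we get:

e^{tA} =
  [5*t*exp(-3*t) + exp(-3*t), -15*t*exp(-3*t), 5*t*exp(-3*t)]
  [2*t*exp(-3*t), -6*t*exp(-3*t) + exp(-3*t), 2*t*exp(-3*t)]
  [t*exp(-3*t), -3*t*exp(-3*t), t*exp(-3*t) + exp(-3*t)]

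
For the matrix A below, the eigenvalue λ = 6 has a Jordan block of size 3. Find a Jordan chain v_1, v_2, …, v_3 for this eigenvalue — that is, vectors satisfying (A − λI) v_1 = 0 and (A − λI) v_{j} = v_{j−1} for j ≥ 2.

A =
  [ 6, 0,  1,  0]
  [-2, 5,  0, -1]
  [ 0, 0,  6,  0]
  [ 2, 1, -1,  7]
A Jordan chain for λ = 6 of length 3:
v_1 = (0, -1, 0, 1)ᵀ
v_2 = (1, 0, 0, -1)ᵀ
v_3 = (0, 0, 1, 0)ᵀ

Let N = A − (6)·I. We want v_3 with N^3 v_3 = 0 but N^2 v_3 ≠ 0; then v_{j-1} := N · v_j for j = 3, …, 2.

Pick v_3 = (0, 0, 1, 0)ᵀ.
Then v_2 = N · v_3 = (1, 0, 0, -1)ᵀ.
Then v_1 = N · v_2 = (0, -1, 0, 1)ᵀ.

Sanity check: (A − (6)·I) v_1 = (0, 0, 0, 0)ᵀ = 0. ✓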